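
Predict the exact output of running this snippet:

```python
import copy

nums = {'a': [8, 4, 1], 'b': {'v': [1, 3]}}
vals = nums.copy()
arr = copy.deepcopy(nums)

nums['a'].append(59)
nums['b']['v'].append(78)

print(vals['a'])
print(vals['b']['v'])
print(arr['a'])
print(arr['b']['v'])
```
[8, 4, 1, 59]
[1, 3, 78]
[8, 4, 1]
[1, 3]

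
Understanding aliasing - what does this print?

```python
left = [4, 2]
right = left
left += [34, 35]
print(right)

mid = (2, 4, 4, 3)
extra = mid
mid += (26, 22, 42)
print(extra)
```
[4, 2, 34, 35]
(2, 4, 4, 3)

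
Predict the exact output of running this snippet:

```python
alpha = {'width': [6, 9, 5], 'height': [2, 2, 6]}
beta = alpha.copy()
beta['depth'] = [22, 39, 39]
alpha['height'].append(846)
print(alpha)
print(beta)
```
{'width': [6, 9, 5], 'height': [2, 2, 6, 846]}
{'width': [6, 9, 5], 'height': [2, 2, 6, 846], 'depth': [22, 39, 39]}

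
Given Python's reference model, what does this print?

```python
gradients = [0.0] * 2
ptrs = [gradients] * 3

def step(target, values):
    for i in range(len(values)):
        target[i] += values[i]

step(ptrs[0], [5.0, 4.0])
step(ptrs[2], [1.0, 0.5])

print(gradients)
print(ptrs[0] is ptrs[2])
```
[6.0, 4.5]
True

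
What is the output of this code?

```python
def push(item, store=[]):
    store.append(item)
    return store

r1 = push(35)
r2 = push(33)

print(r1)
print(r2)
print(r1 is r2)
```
[35, 33]
[35, 33]
True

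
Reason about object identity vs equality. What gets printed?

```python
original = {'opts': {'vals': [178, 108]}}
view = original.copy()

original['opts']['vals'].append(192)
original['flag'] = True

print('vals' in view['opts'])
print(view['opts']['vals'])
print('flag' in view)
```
True
[178, 108, 192]
False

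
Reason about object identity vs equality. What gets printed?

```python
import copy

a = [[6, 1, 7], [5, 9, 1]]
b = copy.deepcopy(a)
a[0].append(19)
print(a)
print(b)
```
[[6, 1, 7, 19], [5, 9, 1]]
[[6, 1, 7], [5, 9, 1]]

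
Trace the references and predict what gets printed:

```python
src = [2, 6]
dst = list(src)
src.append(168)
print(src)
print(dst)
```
[2, 6, 168]
[2, 6]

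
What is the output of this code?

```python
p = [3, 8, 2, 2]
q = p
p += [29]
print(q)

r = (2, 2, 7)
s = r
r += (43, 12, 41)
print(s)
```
[3, 8, 2, 2, 29]
(2, 2, 7)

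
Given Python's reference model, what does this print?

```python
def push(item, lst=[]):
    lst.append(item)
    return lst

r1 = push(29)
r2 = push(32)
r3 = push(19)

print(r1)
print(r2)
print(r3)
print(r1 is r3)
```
[29, 32, 19]
[29, 32, 19]
[29, 32, 19]
True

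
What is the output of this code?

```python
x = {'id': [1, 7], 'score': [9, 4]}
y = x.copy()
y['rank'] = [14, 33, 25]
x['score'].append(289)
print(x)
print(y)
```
{'id': [1, 7], 'score': [9, 4, 289]}
{'id': [1, 7], 'score': [9, 4, 289], 'rank': [14, 33, 25]}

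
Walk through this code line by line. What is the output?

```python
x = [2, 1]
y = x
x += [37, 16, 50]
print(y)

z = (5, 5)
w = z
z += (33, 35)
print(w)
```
[2, 1, 37, 16, 50]
(5, 5)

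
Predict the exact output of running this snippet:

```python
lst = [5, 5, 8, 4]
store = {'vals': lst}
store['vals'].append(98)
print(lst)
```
[5, 5, 8, 4, 98]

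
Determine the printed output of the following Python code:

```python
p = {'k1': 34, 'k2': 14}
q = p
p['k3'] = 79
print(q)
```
{'k1': 34, 'k2': 14, 'k3': 79}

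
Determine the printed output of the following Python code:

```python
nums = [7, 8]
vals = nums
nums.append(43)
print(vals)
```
[7, 8, 43]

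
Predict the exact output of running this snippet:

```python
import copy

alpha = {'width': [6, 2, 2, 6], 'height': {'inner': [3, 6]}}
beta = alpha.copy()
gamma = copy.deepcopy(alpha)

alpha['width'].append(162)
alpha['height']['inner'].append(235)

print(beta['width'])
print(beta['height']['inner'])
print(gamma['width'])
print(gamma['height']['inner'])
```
[6, 2, 2, 6, 162]
[3, 6, 235]
[6, 2, 2, 6]
[3, 6]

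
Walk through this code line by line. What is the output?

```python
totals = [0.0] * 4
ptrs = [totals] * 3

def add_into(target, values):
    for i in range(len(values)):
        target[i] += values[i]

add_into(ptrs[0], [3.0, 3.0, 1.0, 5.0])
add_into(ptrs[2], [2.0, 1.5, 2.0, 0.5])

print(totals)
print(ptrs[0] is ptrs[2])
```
[5.0, 4.5, 3.0, 5.5]
True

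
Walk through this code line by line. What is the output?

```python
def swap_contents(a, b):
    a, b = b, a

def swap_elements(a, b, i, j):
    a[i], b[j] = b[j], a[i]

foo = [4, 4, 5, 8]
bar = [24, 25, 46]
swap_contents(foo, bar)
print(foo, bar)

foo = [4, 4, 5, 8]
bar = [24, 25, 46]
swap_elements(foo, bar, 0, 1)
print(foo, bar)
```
[4, 4, 5, 8] [24, 25, 46]
[25, 4, 5, 8] [24, 4, 46]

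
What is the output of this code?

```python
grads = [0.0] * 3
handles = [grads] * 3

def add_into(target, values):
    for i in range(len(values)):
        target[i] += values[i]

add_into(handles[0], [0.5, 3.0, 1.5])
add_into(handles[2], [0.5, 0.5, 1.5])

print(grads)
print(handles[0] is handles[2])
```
[1.0, 3.5, 3.0]
True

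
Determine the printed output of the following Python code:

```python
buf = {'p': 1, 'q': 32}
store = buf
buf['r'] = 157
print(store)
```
{'p': 1, 'q': 32, 'r': 157}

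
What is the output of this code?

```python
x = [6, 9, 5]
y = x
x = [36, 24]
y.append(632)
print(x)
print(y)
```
[36, 24]
[6, 9, 5, 632]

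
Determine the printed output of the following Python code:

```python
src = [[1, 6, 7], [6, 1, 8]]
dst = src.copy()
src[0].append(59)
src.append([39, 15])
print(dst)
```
[[1, 6, 7, 59], [6, 1, 8]]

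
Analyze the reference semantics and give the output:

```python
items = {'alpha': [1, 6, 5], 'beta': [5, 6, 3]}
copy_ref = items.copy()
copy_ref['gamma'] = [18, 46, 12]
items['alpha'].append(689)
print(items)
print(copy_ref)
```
{'alpha': [1, 6, 5, 689], 'beta': [5, 6, 3]}
{'alpha': [1, 6, 5, 689], 'beta': [5, 6, 3], 'gamma': [18, 46, 12]}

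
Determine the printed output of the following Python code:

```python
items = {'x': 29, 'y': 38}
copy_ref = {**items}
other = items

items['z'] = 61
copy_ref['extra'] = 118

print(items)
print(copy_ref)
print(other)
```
{'x': 29, 'y': 38, 'z': 61}
{'x': 29, 'y': 38, 'extra': 118}
{'x': 29, 'y': 38, 'z': 61}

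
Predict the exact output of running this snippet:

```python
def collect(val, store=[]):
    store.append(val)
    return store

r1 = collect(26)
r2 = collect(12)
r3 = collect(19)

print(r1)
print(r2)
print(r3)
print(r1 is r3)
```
[26, 12, 19]
[26, 12, 19]
[26, 12, 19]
True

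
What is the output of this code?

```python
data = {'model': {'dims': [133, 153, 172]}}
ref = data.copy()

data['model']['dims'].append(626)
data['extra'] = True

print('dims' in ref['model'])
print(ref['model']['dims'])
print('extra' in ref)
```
True
[133, 153, 172, 626]
False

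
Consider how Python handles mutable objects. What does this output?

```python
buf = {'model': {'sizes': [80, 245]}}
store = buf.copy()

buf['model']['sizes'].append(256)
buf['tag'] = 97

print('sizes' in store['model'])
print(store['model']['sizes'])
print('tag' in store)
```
True
[80, 245, 256]
False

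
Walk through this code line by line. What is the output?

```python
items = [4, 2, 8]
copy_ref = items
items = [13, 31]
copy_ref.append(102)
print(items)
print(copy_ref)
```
[13, 31]
[4, 2, 8, 102]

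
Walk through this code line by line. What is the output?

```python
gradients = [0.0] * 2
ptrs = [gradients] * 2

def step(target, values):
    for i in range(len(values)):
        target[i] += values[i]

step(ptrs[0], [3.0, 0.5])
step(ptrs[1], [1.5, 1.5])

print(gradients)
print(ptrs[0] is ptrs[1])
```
[4.5, 2.0]
True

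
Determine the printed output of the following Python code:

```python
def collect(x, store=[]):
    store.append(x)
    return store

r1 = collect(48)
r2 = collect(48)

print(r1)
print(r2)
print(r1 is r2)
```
[48, 48]
[48, 48]
True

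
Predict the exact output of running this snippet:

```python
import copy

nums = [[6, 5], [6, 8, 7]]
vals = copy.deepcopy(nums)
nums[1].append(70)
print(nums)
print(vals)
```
[[6, 5], [6, 8, 7, 70]]
[[6, 5], [6, 8, 7]]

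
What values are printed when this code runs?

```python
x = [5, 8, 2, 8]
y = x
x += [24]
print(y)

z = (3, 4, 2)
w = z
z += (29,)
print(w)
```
[5, 8, 2, 8, 24]
(3, 4, 2)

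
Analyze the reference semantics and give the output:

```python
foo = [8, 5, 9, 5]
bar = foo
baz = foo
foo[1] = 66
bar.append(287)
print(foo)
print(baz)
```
[8, 66, 9, 5, 287]
[8, 66, 9, 5, 287]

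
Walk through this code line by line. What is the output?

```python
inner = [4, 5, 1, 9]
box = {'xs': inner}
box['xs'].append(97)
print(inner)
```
[4, 5, 1, 9, 97]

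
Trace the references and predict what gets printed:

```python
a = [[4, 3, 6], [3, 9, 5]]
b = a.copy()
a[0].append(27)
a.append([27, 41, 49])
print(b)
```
[[4, 3, 6, 27], [3, 9, 5]]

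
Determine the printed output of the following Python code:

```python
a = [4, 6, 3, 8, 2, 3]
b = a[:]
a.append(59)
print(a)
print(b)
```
[4, 6, 3, 8, 2, 3, 59]
[4, 6, 3, 8, 2, 3]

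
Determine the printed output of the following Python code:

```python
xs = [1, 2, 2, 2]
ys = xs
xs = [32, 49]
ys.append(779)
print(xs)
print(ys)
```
[32, 49]
[1, 2, 2, 2, 779]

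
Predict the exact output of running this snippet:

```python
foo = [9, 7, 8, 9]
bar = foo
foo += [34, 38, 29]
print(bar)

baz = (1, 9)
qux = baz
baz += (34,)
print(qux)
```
[9, 7, 8, 9, 34, 38, 29]
(1, 9)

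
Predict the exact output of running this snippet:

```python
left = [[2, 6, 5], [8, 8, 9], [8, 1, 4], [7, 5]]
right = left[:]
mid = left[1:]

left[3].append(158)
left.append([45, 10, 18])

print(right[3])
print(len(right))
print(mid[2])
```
[7, 5, 158]
4
[7, 5, 158]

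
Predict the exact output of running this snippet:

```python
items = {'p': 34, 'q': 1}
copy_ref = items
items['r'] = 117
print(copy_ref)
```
{'p': 34, 'q': 1, 'r': 117}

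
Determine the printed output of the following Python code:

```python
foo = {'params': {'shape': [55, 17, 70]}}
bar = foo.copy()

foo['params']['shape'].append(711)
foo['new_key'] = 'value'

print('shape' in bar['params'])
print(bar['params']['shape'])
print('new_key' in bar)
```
True
[55, 17, 70, 711]
False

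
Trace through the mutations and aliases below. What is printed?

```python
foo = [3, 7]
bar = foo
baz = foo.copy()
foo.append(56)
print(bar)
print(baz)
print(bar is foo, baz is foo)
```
[3, 7, 56]
[3, 7]
True False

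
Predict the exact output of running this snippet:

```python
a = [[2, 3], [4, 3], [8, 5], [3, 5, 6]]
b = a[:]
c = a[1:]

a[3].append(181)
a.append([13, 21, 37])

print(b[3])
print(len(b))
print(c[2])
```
[3, 5, 6, 181]
4
[3, 5, 6, 181]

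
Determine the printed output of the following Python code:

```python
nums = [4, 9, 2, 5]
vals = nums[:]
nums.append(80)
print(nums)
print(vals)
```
[4, 9, 2, 5, 80]
[4, 9, 2, 5]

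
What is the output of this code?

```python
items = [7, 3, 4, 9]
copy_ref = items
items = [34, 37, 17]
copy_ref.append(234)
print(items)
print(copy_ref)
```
[34, 37, 17]
[7, 3, 4, 9, 234]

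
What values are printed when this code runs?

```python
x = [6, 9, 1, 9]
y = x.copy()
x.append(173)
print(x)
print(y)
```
[6, 9, 1, 9, 173]
[6, 9, 1, 9]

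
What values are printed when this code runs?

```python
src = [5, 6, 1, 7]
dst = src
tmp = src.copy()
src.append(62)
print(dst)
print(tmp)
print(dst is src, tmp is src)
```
[5, 6, 1, 7, 62]
[5, 6, 1, 7]
True False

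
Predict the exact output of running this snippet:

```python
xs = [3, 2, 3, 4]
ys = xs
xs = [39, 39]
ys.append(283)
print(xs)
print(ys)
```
[39, 39]
[3, 2, 3, 4, 283]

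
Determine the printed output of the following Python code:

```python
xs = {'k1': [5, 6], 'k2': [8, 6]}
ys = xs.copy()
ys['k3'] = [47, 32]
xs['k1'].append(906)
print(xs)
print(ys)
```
{'k1': [5, 6, 906], 'k2': [8, 6]}
{'k1': [5, 6, 906], 'k2': [8, 6], 'k3': [47, 32]}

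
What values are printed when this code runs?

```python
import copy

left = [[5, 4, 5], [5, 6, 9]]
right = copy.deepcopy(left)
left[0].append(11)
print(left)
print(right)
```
[[5, 4, 5, 11], [5, 6, 9]]
[[5, 4, 5], [5, 6, 9]]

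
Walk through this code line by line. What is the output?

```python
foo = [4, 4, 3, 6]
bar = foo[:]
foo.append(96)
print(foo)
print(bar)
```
[4, 4, 3, 6, 96]
[4, 4, 3, 6]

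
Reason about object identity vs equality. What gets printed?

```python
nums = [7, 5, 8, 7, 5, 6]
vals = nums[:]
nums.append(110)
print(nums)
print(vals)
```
[7, 5, 8, 7, 5, 6, 110]
[7, 5, 8, 7, 5, 6]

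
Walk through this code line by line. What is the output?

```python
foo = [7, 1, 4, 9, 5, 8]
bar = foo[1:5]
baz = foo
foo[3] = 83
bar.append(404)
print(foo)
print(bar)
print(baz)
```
[7, 1, 4, 83, 5, 8]
[1, 4, 9, 5, 404]
[7, 1, 4, 83, 5, 8]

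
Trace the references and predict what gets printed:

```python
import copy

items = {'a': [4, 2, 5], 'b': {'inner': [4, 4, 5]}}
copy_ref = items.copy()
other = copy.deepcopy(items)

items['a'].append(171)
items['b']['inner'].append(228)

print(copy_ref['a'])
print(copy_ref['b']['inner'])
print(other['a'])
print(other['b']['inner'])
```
[4, 2, 5, 171]
[4, 4, 5, 228]
[4, 2, 5]
[4, 4, 5]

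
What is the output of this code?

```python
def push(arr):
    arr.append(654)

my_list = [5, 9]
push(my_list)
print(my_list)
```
[5, 9, 654]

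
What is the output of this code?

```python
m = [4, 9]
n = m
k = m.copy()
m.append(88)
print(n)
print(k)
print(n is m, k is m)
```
[4, 9, 88]
[4, 9]
True False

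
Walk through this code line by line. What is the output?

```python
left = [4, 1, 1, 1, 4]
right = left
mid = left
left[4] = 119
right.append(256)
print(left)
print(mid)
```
[4, 1, 1, 1, 119, 256]
[4, 1, 1, 1, 119, 256]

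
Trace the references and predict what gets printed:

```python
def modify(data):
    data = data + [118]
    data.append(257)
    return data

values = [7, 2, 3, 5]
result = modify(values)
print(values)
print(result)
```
[7, 2, 3, 5]
[7, 2, 3, 5, 118, 257]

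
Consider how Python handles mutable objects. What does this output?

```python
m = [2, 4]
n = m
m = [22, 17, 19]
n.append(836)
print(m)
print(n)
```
[22, 17, 19]
[2, 4, 836]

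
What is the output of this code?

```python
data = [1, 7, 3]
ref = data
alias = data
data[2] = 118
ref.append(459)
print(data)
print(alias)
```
[1, 7, 118, 459]
[1, 7, 118, 459]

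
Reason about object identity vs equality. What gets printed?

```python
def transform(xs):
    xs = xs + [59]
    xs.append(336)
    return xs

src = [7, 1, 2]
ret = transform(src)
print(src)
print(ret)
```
[7, 1, 2]
[7, 1, 2, 59, 336]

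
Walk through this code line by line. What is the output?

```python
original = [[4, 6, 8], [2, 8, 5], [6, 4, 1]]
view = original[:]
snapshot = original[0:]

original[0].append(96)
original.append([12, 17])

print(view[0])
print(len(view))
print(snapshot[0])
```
[4, 6, 8, 96]
3
[4, 6, 8, 96]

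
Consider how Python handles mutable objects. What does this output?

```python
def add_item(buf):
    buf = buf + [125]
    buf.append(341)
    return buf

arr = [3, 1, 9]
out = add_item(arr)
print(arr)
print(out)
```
[3, 1, 9]
[3, 1, 9, 125, 341]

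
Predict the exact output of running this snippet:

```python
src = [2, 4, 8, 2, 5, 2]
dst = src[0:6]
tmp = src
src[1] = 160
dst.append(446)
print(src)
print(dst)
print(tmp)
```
[2, 160, 8, 2, 5, 2]
[2, 4, 8, 2, 5, 2, 446]
[2, 160, 8, 2, 5, 2]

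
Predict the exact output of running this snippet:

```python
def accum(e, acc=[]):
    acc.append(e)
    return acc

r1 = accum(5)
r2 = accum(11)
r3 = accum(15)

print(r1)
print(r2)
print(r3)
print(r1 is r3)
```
[5, 11, 15]
[5, 11, 15]
[5, 11, 15]
True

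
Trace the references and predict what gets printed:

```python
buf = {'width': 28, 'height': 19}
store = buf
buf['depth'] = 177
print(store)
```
{'width': 28, 'height': 19, 'depth': 177}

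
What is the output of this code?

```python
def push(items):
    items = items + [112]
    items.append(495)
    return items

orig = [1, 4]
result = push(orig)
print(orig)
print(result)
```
[1, 4]
[1, 4, 112, 495]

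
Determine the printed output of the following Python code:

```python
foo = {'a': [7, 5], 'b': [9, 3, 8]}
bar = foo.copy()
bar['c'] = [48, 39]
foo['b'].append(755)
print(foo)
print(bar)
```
{'a': [7, 5], 'b': [9, 3, 8, 755]}
{'a': [7, 5], 'b': [9, 3, 8, 755], 'c': [48, 39]}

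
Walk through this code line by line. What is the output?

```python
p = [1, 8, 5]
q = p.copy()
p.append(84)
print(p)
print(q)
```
[1, 8, 5, 84]
[1, 8, 5]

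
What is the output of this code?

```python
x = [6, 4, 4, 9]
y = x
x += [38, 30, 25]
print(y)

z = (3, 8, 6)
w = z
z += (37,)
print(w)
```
[6, 4, 4, 9, 38, 30, 25]
(3, 8, 6)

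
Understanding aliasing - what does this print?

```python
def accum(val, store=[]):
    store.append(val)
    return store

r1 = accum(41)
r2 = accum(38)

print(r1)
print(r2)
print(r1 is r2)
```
[41, 38]
[41, 38]
True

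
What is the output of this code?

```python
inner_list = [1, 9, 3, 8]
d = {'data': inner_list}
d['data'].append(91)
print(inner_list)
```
[1, 9, 3, 8, 91]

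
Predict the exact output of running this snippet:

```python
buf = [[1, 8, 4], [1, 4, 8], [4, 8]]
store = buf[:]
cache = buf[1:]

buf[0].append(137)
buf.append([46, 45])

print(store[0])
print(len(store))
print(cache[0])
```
[1, 8, 4, 137]
3
[1, 4, 8]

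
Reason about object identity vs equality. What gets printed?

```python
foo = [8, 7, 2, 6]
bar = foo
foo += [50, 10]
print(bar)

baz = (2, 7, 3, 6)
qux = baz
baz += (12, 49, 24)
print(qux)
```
[8, 7, 2, 6, 50, 10]
(2, 7, 3, 6)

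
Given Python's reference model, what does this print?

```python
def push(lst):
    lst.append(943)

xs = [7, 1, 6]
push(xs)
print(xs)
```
[7, 1, 6, 943]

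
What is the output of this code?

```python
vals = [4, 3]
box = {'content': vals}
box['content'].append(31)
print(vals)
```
[4, 3, 31]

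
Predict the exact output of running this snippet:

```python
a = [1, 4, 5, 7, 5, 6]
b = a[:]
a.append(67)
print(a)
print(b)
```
[1, 4, 5, 7, 5, 6, 67]
[1, 4, 5, 7, 5, 6]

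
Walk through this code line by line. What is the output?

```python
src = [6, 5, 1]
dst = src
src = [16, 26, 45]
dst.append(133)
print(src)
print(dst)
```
[16, 26, 45]
[6, 5, 1, 133]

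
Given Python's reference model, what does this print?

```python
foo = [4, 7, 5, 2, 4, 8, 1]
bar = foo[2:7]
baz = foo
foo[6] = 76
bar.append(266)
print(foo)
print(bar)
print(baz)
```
[4, 7, 5, 2, 4, 8, 76]
[5, 2, 4, 8, 1, 266]
[4, 7, 5, 2, 4, 8, 76]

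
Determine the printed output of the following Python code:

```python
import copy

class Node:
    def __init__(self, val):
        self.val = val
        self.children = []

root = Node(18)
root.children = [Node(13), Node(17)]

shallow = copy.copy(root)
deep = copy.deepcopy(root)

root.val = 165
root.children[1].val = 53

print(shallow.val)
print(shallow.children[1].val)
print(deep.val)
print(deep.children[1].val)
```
18
53
18
17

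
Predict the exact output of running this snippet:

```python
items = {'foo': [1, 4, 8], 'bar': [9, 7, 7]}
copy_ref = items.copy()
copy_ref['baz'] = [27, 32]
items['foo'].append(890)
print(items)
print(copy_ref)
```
{'foo': [1, 4, 8, 890], 'bar': [9, 7, 7]}
{'foo': [1, 4, 8, 890], 'bar': [9, 7, 7], 'baz': [27, 32]}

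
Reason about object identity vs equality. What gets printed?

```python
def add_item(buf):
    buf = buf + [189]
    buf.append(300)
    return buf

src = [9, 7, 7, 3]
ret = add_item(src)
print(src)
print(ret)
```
[9, 7, 7, 3]
[9, 7, 7, 3, 189, 300]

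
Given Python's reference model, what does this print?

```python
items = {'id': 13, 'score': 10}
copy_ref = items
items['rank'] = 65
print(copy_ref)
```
{'id': 13, 'score': 10, 'rank': 65}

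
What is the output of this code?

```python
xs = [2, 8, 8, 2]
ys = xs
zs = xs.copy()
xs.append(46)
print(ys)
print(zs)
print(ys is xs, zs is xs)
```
[2, 8, 8, 2, 46]
[2, 8, 8, 2]
True False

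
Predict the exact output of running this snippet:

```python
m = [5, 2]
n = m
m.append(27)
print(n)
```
[5, 2, 27]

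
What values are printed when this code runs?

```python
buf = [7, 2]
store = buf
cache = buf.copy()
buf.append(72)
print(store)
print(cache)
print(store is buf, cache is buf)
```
[7, 2, 72]
[7, 2]
True False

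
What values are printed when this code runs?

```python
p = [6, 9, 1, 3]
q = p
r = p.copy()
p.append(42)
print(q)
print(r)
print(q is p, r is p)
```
[6, 9, 1, 3, 42]
[6, 9, 1, 3]
True False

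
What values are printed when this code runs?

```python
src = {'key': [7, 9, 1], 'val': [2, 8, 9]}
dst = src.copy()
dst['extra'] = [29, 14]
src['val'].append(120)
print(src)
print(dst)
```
{'key': [7, 9, 1], 'val': [2, 8, 9, 120]}
{'key': [7, 9, 1], 'val': [2, 8, 9, 120], 'extra': [29, 14]}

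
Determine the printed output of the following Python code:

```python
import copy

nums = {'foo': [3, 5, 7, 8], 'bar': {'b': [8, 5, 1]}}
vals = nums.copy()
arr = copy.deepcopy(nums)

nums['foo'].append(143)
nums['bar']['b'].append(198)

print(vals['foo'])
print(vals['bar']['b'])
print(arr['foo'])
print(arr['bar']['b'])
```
[3, 5, 7, 8, 143]
[8, 5, 1, 198]
[3, 5, 7, 8]
[8, 5, 1]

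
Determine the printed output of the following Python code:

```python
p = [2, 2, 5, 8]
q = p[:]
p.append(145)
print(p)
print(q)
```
[2, 2, 5, 8, 145]
[2, 2, 5, 8]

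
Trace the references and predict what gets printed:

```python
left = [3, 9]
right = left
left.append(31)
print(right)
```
[3, 9, 31]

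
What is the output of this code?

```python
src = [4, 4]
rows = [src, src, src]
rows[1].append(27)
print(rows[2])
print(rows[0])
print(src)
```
[4, 4, 27]
[4, 4, 27]
[4, 4, 27]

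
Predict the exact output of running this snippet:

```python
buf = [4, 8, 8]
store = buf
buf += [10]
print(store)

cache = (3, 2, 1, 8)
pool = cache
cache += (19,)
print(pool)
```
[4, 8, 8, 10]
(3, 2, 1, 8)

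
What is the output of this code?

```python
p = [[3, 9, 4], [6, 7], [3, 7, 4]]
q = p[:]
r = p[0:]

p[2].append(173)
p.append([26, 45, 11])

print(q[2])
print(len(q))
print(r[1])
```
[3, 7, 4, 173]
3
[6, 7]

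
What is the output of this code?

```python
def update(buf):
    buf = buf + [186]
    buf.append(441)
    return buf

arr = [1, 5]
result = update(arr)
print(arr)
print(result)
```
[1, 5]
[1, 5, 186, 441]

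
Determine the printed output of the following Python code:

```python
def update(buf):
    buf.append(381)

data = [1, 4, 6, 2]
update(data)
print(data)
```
[1, 4, 6, 2, 381]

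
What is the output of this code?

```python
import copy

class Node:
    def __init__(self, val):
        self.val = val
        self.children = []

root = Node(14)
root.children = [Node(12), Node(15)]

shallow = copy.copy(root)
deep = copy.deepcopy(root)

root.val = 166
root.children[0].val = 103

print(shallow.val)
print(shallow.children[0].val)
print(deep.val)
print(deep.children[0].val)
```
14
103
14
12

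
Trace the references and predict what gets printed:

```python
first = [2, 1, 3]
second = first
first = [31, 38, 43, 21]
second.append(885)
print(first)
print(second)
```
[31, 38, 43, 21]
[2, 1, 3, 885]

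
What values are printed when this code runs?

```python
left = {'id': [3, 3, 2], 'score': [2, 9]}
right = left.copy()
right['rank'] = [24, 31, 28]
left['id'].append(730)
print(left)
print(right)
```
{'id': [3, 3, 2, 730], 'score': [2, 9]}
{'id': [3, 3, 2, 730], 'score': [2, 9], 'rank': [24, 31, 28]}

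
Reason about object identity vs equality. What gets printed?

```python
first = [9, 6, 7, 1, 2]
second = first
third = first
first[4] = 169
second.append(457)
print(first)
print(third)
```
[9, 6, 7, 1, 169, 457]
[9, 6, 7, 1, 169, 457]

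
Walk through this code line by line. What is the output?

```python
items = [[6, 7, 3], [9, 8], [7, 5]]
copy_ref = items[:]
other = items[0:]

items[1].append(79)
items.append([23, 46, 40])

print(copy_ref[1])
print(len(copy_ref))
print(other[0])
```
[9, 8, 79]
3
[6, 7, 3]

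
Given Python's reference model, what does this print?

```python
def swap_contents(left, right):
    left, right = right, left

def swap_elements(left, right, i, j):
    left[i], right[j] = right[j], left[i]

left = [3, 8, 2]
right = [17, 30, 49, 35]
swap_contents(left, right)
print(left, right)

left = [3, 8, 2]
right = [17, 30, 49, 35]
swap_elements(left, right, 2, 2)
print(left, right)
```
[3, 8, 2] [17, 30, 49, 35]
[3, 8, 49] [17, 30, 2, 35]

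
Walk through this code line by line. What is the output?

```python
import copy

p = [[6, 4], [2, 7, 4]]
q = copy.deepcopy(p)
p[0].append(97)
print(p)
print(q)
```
[[6, 4, 97], [2, 7, 4]]
[[6, 4], [2, 7, 4]]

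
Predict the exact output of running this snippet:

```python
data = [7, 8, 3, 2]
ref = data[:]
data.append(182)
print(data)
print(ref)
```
[7, 8, 3, 2, 182]
[7, 8, 3, 2]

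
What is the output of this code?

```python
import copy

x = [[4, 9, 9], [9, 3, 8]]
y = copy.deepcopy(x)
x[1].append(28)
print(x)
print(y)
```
[[4, 9, 9], [9, 3, 8, 28]]
[[4, 9, 9], [9, 3, 8]]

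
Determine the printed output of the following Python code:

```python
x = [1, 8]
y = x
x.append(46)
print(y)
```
[1, 8, 46]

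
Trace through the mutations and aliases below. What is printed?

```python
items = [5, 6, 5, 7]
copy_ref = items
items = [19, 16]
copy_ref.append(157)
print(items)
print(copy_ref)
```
[19, 16]
[5, 6, 5, 7, 157]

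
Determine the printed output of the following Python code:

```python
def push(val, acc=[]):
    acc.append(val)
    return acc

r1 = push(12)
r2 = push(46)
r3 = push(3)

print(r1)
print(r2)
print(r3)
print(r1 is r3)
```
[12, 46, 3]
[12, 46, 3]
[12, 46, 3]
True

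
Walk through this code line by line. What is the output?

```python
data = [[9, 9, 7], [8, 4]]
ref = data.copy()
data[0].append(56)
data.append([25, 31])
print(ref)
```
[[9, 9, 7, 56], [8, 4]]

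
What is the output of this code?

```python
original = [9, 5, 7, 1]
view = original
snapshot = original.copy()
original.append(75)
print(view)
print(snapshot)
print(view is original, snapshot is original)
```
[9, 5, 7, 1, 75]
[9, 5, 7, 1]
True False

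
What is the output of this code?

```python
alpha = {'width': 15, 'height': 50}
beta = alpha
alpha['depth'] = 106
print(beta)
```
{'width': 15, 'height': 50, 'depth': 106}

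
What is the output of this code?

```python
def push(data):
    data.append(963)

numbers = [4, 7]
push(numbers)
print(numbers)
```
[4, 7, 963]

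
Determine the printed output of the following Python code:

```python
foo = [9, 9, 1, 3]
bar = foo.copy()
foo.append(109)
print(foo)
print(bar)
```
[9, 9, 1, 3, 109]
[9, 9, 1, 3]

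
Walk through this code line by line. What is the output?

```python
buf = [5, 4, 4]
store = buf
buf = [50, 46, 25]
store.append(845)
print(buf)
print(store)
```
[50, 46, 25]
[5, 4, 4, 845]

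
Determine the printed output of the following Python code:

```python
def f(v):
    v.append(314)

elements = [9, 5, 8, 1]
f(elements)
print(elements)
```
[9, 5, 8, 1, 314]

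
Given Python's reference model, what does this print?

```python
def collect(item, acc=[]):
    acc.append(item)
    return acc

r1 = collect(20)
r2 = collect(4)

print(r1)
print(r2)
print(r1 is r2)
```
[20, 4]
[20, 4]
True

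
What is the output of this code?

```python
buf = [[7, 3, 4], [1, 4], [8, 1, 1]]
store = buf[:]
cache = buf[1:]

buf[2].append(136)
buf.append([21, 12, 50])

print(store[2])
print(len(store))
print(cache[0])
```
[8, 1, 1, 136]
3
[1, 4]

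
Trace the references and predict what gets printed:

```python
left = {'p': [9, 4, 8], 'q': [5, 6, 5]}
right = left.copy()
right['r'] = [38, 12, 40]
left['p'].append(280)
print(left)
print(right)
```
{'p': [9, 4, 8, 280], 'q': [5, 6, 5]}
{'p': [9, 4, 8, 280], 'q': [5, 6, 5], 'r': [38, 12, 40]}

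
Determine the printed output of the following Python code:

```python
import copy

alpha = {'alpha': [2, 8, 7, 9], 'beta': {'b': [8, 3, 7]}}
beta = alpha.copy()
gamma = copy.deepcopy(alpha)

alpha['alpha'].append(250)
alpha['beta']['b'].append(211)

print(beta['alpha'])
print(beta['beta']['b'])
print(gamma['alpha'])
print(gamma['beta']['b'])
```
[2, 8, 7, 9, 250]
[8, 3, 7, 211]
[2, 8, 7, 9]
[8, 3, 7]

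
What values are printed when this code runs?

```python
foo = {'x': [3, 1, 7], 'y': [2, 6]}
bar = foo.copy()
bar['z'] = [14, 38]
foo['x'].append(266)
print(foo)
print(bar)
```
{'x': [3, 1, 7, 266], 'y': [2, 6]}
{'x': [3, 1, 7, 266], 'y': [2, 6], 'z': [14, 38]}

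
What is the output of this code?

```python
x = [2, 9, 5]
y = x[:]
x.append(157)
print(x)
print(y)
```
[2, 9, 5, 157]
[2, 9, 5]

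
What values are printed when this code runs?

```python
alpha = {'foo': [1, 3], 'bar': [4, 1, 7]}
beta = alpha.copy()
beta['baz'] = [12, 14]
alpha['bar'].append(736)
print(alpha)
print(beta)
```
{'foo': [1, 3], 'bar': [4, 1, 7, 736]}
{'foo': [1, 3], 'bar': [4, 1, 7, 736], 'baz': [12, 14]}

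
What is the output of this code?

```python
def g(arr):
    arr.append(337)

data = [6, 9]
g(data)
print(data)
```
[6, 9, 337]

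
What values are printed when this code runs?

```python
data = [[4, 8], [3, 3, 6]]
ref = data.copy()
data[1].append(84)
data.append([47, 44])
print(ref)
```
[[4, 8], [3, 3, 6, 84]]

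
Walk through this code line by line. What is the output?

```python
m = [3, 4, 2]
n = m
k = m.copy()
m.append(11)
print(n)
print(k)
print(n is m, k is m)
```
[3, 4, 2, 11]
[3, 4, 2]
True False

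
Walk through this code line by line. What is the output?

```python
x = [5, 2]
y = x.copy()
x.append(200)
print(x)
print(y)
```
[5, 2, 200]
[5, 2]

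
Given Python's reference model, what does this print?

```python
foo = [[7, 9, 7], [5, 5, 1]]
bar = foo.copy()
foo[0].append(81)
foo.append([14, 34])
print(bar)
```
[[7, 9, 7, 81], [5, 5, 1]]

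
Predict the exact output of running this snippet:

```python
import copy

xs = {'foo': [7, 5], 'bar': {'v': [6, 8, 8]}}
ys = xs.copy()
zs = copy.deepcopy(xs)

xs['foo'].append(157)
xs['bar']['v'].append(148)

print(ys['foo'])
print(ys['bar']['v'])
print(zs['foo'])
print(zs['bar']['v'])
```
[7, 5, 157]
[6, 8, 8, 148]
[7, 5]
[6, 8, 8]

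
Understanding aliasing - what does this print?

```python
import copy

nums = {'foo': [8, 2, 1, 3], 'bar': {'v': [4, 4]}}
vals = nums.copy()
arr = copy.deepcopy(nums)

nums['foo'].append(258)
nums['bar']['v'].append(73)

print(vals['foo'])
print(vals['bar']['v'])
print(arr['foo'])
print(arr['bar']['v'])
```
[8, 2, 1, 3, 258]
[4, 4, 73]
[8, 2, 1, 3]
[4, 4]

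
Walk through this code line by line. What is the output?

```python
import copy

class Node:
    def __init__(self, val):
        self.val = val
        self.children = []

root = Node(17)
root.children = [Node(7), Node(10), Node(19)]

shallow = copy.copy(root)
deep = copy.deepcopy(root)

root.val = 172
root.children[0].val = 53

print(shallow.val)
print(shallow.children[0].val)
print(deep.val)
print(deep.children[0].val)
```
17
53
17
7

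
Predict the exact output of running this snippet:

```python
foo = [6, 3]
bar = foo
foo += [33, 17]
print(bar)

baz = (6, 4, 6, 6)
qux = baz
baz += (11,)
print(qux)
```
[6, 3, 33, 17]
(6, 4, 6, 6)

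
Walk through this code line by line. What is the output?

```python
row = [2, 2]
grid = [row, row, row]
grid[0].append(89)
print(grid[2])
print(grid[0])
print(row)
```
[2, 2, 89]
[2, 2, 89]
[2, 2, 89]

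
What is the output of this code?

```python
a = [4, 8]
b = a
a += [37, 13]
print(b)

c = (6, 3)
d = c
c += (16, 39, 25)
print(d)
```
[4, 8, 37, 13]
(6, 3)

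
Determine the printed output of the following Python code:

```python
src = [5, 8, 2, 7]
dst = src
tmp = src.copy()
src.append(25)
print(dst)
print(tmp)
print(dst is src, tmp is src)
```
[5, 8, 2, 7, 25]
[5, 8, 2, 7]
True False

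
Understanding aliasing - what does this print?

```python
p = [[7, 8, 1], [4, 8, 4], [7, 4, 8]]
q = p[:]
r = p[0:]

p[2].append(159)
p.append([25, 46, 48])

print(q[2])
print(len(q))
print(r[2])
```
[7, 4, 8, 159]
3
[7, 4, 8, 159]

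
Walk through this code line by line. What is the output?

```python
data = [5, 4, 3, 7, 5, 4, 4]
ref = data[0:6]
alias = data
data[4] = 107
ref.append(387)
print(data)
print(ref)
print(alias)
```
[5, 4, 3, 7, 107, 4, 4]
[5, 4, 3, 7, 5, 4, 387]
[5, 4, 3, 7, 107, 4, 4]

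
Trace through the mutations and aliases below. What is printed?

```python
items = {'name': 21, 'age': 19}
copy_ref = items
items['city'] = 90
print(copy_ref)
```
{'name': 21, 'age': 19, 'city': 90}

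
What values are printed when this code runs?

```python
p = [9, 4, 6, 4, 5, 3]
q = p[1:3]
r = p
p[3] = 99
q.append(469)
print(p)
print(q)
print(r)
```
[9, 4, 6, 99, 5, 3]
[4, 6, 469]
[9, 4, 6, 99, 5, 3]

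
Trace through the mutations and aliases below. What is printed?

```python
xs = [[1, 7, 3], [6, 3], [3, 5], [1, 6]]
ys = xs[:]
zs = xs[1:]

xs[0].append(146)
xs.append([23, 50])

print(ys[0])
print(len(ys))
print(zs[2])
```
[1, 7, 3, 146]
4
[1, 6]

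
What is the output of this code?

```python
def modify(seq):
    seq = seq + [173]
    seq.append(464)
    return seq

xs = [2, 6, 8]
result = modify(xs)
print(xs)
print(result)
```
[2, 6, 8]
[2, 6, 8, 173, 464]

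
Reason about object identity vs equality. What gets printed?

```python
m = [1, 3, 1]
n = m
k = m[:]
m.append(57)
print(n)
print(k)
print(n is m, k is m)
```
[1, 3, 1, 57]
[1, 3, 1]
True False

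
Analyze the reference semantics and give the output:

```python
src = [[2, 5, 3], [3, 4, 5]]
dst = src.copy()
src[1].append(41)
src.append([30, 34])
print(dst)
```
[[2, 5, 3], [3, 4, 5, 41]]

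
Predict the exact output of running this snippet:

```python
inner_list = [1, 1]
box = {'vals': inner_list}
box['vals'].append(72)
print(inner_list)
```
[1, 1, 72]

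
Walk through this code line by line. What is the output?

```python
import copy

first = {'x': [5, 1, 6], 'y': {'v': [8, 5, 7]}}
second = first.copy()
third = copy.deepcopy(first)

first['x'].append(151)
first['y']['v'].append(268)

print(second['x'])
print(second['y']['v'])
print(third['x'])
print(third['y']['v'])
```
[5, 1, 6, 151]
[8, 5, 7, 268]
[5, 1, 6]
[8, 5, 7]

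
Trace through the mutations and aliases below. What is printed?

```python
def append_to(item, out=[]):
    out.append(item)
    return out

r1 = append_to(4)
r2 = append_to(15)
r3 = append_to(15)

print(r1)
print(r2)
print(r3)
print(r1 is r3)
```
[4, 15, 15]
[4, 15, 15]
[4, 15, 15]
True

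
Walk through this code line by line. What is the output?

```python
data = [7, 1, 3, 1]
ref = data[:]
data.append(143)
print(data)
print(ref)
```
[7, 1, 3, 1, 143]
[7, 1, 3, 1]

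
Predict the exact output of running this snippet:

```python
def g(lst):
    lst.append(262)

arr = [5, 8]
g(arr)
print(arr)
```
[5, 8, 262]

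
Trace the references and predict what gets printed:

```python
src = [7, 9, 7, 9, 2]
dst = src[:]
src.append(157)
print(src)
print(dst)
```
[7, 9, 7, 9, 2, 157]
[7, 9, 7, 9, 2]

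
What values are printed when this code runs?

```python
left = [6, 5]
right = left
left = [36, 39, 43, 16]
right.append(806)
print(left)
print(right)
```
[36, 39, 43, 16]
[6, 5, 806]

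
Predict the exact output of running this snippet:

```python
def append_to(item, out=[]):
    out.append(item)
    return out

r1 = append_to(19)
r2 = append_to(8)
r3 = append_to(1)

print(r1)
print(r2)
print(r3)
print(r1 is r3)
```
[19, 8, 1]
[19, 8, 1]
[19, 8, 1]
True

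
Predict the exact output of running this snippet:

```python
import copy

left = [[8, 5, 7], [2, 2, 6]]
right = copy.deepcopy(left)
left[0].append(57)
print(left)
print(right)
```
[[8, 5, 7, 57], [2, 2, 6]]
[[8, 5, 7], [2, 2, 6]]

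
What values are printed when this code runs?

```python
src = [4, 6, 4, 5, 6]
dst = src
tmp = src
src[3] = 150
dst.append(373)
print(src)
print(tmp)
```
[4, 6, 4, 150, 6, 373]
[4, 6, 4, 150, 6, 373]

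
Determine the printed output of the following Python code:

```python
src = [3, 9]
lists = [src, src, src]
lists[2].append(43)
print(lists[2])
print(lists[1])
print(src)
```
[3, 9, 43]
[3, 9, 43]
[3, 9, 43]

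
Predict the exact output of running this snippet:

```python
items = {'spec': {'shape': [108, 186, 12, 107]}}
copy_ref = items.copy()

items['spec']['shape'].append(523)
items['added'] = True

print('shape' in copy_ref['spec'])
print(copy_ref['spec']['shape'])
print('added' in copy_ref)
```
True
[108, 186, 12, 107, 523]
False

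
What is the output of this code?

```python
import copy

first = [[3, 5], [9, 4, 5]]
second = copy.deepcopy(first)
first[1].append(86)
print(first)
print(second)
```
[[3, 5], [9, 4, 5, 86]]
[[3, 5], [9, 4, 5]]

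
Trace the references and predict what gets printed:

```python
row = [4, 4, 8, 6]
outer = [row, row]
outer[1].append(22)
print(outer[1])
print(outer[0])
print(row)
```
[4, 4, 8, 6, 22]
[4, 4, 8, 6, 22]
[4, 4, 8, 6, 22]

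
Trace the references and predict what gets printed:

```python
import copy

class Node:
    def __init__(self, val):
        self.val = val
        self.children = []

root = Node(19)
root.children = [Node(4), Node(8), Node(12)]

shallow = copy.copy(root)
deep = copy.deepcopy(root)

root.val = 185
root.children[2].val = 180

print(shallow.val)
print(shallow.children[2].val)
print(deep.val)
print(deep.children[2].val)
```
19
180
19
12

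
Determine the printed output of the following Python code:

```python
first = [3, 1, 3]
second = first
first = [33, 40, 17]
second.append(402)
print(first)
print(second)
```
[33, 40, 17]
[3, 1, 3, 402]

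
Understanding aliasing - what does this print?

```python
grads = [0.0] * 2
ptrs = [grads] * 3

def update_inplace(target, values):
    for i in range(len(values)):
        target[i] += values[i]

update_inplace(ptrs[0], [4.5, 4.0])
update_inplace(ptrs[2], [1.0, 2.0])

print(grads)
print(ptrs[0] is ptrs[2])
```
[5.5, 6.0]
True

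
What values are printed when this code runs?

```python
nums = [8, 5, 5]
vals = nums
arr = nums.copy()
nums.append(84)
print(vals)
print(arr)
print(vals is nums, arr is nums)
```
[8, 5, 5, 84]
[8, 5, 5]
True False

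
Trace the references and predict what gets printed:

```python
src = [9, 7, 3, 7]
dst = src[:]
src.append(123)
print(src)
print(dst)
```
[9, 7, 3, 7, 123]
[9, 7, 3, 7]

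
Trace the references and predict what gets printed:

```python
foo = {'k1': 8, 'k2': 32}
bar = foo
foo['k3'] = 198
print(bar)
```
{'k1': 8, 'k2': 32, 'k3': 198}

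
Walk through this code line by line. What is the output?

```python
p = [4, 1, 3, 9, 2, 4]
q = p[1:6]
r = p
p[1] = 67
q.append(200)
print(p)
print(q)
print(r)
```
[4, 67, 3, 9, 2, 4]
[1, 3, 9, 2, 4, 200]
[4, 67, 3, 9, 2, 4]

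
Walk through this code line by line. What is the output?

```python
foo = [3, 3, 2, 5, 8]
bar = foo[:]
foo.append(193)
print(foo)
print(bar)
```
[3, 3, 2, 5, 8, 193]
[3, 3, 2, 5, 8]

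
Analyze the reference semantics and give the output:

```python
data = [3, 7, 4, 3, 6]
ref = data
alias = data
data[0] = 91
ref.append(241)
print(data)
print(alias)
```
[91, 7, 4, 3, 6, 241]
[91, 7, 4, 3, 6, 241]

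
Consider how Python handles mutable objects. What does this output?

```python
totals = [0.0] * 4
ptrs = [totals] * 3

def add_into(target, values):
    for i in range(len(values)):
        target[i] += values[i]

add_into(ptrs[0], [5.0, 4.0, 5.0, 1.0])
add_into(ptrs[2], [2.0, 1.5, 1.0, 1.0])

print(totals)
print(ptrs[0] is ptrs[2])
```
[7.0, 5.5, 6.0, 2.0]
True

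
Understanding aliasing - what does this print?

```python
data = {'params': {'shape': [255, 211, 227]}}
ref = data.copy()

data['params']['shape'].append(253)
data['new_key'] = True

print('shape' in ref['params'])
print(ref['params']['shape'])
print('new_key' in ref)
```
True
[255, 211, 227, 253]
False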